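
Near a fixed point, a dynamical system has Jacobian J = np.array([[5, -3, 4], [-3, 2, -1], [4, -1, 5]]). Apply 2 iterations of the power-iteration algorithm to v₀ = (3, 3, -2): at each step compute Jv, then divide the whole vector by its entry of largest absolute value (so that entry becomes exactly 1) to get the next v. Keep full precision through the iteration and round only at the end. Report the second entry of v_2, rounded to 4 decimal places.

Jv0 = (-2.00000, -1.00000, -1.00000); divide by -2.00000 → v1 = (1.00000, 0.50000, 0.50000)
Jv1 = (5.50000, -2.50000, 6.00000); divide by 6.00000 → v2 = (0.91667, -0.41667, 1.00000)
Requested entry of v2: 5/-12 = -0.4167

-0.4167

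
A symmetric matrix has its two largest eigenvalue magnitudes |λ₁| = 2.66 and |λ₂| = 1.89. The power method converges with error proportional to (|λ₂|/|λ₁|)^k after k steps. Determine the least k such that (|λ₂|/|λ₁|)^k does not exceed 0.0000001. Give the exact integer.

|λ₂/λ₁| = 1.89/2.66 = 0.71053
Need k ≥ ln(0.0000001) / ln(0.71053) = -16.1181 / -0.3417 ≈ 47.164
Smallest integer k satisfying the bound: 48

48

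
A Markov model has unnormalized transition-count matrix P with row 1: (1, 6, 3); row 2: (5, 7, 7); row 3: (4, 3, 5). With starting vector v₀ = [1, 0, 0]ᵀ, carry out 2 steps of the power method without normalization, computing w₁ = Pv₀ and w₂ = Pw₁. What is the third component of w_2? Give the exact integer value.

39

w1 = Pv₀ = (1, 5, 4)
w2 = Pw1 = (43, 68, 39)
The requested component of w2 is 39.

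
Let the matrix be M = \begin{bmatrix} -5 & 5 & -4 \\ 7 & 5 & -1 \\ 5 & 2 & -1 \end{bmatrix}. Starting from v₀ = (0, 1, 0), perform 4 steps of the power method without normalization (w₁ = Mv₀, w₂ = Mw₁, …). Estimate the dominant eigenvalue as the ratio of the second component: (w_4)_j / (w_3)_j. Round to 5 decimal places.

11.68159

w1 = Mv₀ = ((-5)·0 + 5·1 + (-4)·0; 7·0 + 5·1 + (-1)·0; 5·0 + 2·1 + (-1)·0) = (5, 5, 2)
w2 = Mw1 = ((-5)·5 + 5·5 + (-4)·2; 7·5 + 5·5 + (-1)·2; 5·5 + 2·5 + (-1)·2) = (-8, 58, 33)
w3 = Mw2 = (198, 201, 43)
w4 = Mw3 = (-157, 2348, 1349)
Ratio at component: 2348 / 201 = 11.68159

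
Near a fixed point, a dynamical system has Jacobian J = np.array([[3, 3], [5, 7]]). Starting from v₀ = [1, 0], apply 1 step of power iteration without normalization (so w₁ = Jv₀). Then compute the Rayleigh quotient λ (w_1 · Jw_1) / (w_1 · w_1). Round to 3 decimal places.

w1 = Jv₀ = (3, 5)
Jw1 = (24, 50)
w1·Jw1 = 3·24 + 5·50 = 322; w1·w1 = 3·3 + 5·5 = 34
λ ≈ 322/34 = 9.471

λ ≈ 9.471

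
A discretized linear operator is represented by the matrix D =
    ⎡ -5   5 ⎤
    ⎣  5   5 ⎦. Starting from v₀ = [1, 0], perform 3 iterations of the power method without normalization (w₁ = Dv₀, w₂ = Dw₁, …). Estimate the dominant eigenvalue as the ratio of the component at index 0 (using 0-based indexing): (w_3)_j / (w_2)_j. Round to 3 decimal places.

w1 = Dv₀ = (-5, 5)
w2 = Dw1 = (50, 0)
w3 = Dw2 = (-250, 250)
Ratio at component: -250 / 50 = -5.000

λ ≈ -5.000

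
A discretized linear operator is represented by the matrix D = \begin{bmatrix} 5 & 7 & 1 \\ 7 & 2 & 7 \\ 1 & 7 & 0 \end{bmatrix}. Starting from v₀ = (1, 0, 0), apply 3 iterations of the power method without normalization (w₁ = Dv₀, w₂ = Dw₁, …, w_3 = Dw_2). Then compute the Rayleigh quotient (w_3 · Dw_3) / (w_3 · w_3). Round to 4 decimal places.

w1 = Dv₀ = (5·1 + 7·0 + 1·0; 7·1 + 2·0 + 7·0; 1·1 + 7·0 + 0·0) = (5, 7, 1)
w2 = Dw1 = (5·5 + 7·7 + 1·1; 7·5 + 2·7 + 7·1; 1·5 + 7·7 + 0·1) = (75, 56, 54)
w3 = Dw2 = (821, 1015, 467)
Dw3 = (11677, 11046, 7926)
w3·Dw3 = 821·11677 + 1015·11046 + 467·7926 = 24499949; w3·w3 = 821·821 + 1015·1015 + 467·467 = 1922355
λ ≈ 24499949/1922355 = 12.7448

λ ≈ 12.7448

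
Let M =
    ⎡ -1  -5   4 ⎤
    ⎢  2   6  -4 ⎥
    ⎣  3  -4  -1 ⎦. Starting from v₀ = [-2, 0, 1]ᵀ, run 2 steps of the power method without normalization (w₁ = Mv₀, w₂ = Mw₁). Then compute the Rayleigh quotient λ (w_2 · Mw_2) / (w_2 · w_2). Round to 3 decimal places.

w1 = Mv₀ = ((-1)·(-2) + (-5)·0 + 4·1; 2·(-2) + 6·0 + (-4)·1; 3·(-2) + (-4)·0 + (-1)·1) = (6, -8, -7)
w2 = Mw1 = ((-1)·6 + (-5)·(-8) + 4·(-7); 2·6 + 6·(-8) + (-4)·(-7); 3·6 + (-4)·(-8) + (-1)·(-7)) = (6, -8, 57)
Mw2 = (262, -264, -7)
w2·Mw2 = 6·262 + (-8)·(-264) + 57·(-7) = 3285; w2·w2 = 6·6 + (-8)·(-8) + 57·57 = 3349
λ ≈ 3285/3349 = 0.981

λ ≈ 0.981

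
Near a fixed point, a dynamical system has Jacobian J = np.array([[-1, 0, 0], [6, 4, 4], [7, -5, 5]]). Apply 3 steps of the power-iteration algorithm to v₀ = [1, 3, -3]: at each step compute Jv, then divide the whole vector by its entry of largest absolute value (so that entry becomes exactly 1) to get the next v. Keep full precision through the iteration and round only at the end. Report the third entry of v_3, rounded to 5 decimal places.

Jv0 = (-1.000000, 6.000000, -23.000000); divide by -23.000000 → v1 = (0.043478, -0.260870, 1.000000)
Jv1 = (-0.043478, 3.217391, 6.608696); divide by 6.608696 → v2 = (-0.006579, 0.486842, 1.000000)
Jv2 = (0.006579, 5.907895, 2.519737); divide by 5.907895 → v3 = (0.001114, 1.000000, 0.426503)
Requested entry of v3: -383/-898 = 0.42650

0.42650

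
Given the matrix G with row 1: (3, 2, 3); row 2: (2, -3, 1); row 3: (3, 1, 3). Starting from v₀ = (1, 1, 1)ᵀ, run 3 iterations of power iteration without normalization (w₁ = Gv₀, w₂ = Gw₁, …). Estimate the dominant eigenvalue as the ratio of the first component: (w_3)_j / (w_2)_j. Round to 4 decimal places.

7.0222

w1 = Gv₀ = (8, 0, 7)
w2 = Gw1 = (45, 23, 45)
w3 = Gw2 = (316, 66, 293)
Ratio at component: 316 / 45 = 7.0222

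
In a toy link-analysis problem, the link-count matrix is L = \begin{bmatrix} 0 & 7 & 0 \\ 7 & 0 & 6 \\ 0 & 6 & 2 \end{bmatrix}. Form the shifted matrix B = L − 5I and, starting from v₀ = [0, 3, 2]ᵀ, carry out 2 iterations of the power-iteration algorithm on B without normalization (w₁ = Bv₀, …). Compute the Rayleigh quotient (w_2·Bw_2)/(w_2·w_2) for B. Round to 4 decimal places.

-12.5947

B = L − 5I has rows (-5, 7, 0); (7, -5, 6); (0, 6, -3)
w1 = Bv₀ = (21, -3, 12)
w2 = Bw1 = (-126, 234, -54)
Bw2 = (2268, -2376, 1566)
w2·Bw2 = -926316; w2·w2 = 73548; μ ≈ -926316/73548 = -12.5947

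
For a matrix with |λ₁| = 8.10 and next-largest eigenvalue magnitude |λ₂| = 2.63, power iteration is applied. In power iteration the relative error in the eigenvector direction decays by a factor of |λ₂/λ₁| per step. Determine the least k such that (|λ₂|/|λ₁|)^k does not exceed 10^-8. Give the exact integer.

17

|λ₂/λ₁| = 2.63/8.10 = 0.32469
Need k ≥ ln(10^-8) / ln(0.32469) = -18.4207 / -1.1249 ≈ 16.376
Smallest integer k satisfying the bound: 17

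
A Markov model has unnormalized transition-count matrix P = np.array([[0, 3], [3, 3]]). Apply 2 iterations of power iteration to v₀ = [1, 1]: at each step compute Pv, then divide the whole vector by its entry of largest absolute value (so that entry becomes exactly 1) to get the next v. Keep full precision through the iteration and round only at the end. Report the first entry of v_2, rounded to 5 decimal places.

Pv0 = (3.000000, 6.000000); divide by 6.000000 → v1 = (0.500000, 1.000000)
Pv1 = (3.000000, 4.500000); divide by 4.500000 → v2 = (0.666667, 1.000000)
Requested entry of v2: 18/27 = 0.66667

0.66667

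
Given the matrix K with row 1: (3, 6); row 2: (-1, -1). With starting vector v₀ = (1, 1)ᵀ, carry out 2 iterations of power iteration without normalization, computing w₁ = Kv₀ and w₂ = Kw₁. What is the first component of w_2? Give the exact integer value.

w1 = Kv₀ = (3·1 + 6·1; (-1)·1 + (-1)·1) = (9, -2)
w2 = Kw1 = (3·9 + 6·(-2); (-1)·9 + (-1)·(-2)) = (15, -7)
The requested component of w2 is 15.

15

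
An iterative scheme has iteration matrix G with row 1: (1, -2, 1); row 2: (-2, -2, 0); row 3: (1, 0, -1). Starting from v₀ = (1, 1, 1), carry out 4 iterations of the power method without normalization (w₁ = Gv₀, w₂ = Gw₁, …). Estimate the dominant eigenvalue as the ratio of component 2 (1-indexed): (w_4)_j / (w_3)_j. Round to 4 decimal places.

w1 = Gv₀ = (1·1 + (-2)·1 + 1·1; (-2)·1 + (-2)·1 + 0·1; 1·1 + 0·1 + (-1)·1) = (0, -4, 0)
w2 = Gw1 = (1·0 + (-2)·(-4) + 1·0; (-2)·0 + (-2)·(-4) + 0·0; 1·0 + 0·(-4) + (-1)·0) = (8, 8, 0)
w3 = Gw2 = (-8, -32, 8)
w4 = Gw3 = (64, 80, -16)
Ratio at component: 80 / -32 = -2.5000

λ ≈ -2.5000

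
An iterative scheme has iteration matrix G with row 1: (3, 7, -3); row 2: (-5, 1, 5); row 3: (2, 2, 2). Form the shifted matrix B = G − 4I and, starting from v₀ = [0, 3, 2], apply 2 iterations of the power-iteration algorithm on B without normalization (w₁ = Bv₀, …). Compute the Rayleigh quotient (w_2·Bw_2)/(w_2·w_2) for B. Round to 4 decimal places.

B = G − 4I has rows (-1, 7, -3); (-5, -3, 5); (2, 2, -2)
w1 = Bv₀ = (15, 1, 2)
w2 = Bw1 = (-14, -68, 28)
Bw2 = (-546, 414, -220)
w2·Bw2 = -26668; w2·w2 = 5604; μ ≈ -26668/5604 = -4.7587

μ ≈ -4.7587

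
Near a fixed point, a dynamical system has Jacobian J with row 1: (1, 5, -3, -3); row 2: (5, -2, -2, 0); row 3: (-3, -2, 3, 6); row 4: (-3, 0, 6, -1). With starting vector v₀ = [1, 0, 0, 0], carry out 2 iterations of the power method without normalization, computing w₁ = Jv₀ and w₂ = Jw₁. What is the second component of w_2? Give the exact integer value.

1

w1 = Jv₀ = (1·1 + 5·0 + (-3)·0 + (-3)·0; 5·1 + (-2)·0 + (-2)·0 + 0·0; (-3)·1 + (-2)·0 + 3·0 + 6·0; (-3)·1 + 0·0 + 6·0 + (-1)·0) = (1, 5, -3, -3)
w2 = Jw1 = (1·1 + 5·5 + (-3)·(-3) + (-3)·(-3); 5·1 + (-2)·5 + (-2)·(-3) + 0·(-3); (-3)·1 + (-2)·5 + 3·(-3) + 6·(-3); (-3)·1 + 0·5 + 6·(-3) + (-1)·(-3)) = (44, 1, -40, -18)
The requested component of w2 is 1.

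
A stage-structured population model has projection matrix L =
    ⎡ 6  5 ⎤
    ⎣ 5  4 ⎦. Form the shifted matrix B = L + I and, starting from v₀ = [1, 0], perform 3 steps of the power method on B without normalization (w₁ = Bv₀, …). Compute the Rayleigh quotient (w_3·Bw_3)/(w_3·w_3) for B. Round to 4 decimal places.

B = L + I has rows (7, 5); (5, 5)
w1 = Bv₀ = (7·1 + 5·0; 5·1 + 5·0) = (7, 5)
w2 = Bw1 = (7·7 + 5·5; 5·7 + 5·5) = (74, 60)
w3 = Bw2 = (818, 670)
Bw3 = (9076, 7440)
w3·Bw3 = 12408968; w3·w3 = 1118024; μ ≈ 12408968/1118024 = 11.0990

μ ≈ 11.0990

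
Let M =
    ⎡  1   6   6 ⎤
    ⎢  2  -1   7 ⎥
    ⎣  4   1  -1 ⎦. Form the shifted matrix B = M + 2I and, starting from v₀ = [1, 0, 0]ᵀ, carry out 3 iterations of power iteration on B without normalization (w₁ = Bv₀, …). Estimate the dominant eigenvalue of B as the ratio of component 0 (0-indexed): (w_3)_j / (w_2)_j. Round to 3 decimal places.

B = M + 2I has rows (3, 6, 6); (2, 1, 7); (4, 1, 1)
w1 = Bv₀ = (3·1 + 6·0 + 6·0; 2·1 + 1·0 + 7·0; 4·1 + 1·0 + 1·0) = (3, 2, 4)
w2 = Bw1 = (3·3 + 6·2 + 6·4; 2·3 + 1·2 + 7·4; 4·3 + 1·2 + 1·4) = (45, 36, 18)
w3 = Bw2 = (459, 252, 234)
Ratio: 459/45 = 10.200

10.200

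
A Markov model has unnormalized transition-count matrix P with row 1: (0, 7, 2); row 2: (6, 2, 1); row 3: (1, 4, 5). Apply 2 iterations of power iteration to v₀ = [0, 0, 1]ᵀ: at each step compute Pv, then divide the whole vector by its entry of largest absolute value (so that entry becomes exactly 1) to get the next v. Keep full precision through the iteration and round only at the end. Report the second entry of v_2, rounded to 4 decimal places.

0.6129

Pv0 = (2.00000, 1.00000, 5.00000); divide by 5.00000 → v1 = (0.40000, 0.20000, 1.00000)
Pv1 = (3.40000, 3.80000, 6.20000); divide by 6.20000 → v2 = (0.54839, 0.61290, 1.00000)
Requested entry of v2: 19/31 = 0.6129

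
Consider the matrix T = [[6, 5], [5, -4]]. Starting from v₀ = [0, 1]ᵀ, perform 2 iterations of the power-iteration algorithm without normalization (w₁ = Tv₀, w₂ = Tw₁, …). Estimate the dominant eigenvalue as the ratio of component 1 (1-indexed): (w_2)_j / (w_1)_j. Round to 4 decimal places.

λ ≈ 2.0000

w1 = Tv₀ = (5, -4)
w2 = Tw1 = (10, 41)
Ratio at component: 10 / 5 = 2.0000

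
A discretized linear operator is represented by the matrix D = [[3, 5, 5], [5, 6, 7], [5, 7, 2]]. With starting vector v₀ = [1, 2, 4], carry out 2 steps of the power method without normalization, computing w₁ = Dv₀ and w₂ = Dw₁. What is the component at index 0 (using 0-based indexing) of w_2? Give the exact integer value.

w1 = Dv₀ = (3·1 + 5·2 + 5·4; 5·1 + 6·2 + 7·4; 5·1 + 7·2 + 2·4) = (33, 45, 27)
w2 = Dw1 = (3·33 + 5·45 + 5·27; 5·33 + 6·45 + 7·27; 5·33 + 7·45 + 2·27) = (459, 624, 534)
The requested component of w2 is 459.

459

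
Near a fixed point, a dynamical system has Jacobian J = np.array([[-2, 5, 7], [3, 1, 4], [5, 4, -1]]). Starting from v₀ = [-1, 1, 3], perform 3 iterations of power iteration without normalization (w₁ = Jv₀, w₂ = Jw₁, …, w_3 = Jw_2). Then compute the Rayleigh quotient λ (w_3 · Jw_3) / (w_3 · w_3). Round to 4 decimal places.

0.9092

w1 = Jv₀ = (28, 10, -4)
w2 = Jw1 = (-34, 78, 184)
w3 = Jw2 = (1746, 712, -42)
Jw3 = (-226, 5782, 11620)
w3·Jw3 = 1746·(-226) + 712·5782 + (-42)·11620 = 3234148; w3·w3 = 1746·1746 + 712·712 + (-42)·(-42) = 3557224
λ ≈ 3234148/3557224 = 0.9092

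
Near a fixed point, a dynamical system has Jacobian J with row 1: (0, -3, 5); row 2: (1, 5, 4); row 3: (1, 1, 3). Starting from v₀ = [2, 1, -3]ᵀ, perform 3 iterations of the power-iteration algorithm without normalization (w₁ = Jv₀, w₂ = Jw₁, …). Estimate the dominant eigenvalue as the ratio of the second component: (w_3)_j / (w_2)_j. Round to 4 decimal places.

7.6716

w1 = Jv₀ = (-18, -5, -6)
w2 = Jw1 = (-15, -67, -41)
w3 = Jw2 = (-4, -514, -205)
Ratio at component: -514 / -67 = 7.6716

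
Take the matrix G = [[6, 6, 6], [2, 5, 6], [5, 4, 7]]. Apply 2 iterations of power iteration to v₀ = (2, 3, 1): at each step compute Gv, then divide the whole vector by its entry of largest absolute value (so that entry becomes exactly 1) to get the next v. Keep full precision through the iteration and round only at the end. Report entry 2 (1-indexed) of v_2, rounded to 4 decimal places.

Gv0 = (36.00000, 25.00000, 29.00000); divide by 36.00000 → v1 = (1.00000, 0.69444, 0.80556)
Gv1 = (15.00000, 10.30556, 13.41667); divide by 15.00000 → v2 = (1.00000, 0.68704, 0.89444)
Requested entry of v2: 371/540 = 0.6870

0.6870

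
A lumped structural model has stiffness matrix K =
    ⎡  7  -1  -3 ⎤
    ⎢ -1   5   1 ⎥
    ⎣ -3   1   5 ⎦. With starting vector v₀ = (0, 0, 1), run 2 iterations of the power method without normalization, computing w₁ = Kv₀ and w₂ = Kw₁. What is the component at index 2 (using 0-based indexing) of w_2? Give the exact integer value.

35

w1 = Kv₀ = (-3, 1, 5)
w2 = Kw1 = (-37, 13, 35)
The requested component of w2 is 35.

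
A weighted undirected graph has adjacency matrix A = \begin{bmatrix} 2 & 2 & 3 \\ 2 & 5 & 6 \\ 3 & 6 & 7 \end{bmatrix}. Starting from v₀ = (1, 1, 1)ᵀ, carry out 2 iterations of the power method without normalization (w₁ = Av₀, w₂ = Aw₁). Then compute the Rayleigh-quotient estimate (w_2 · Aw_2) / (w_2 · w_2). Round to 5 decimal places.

13.22678

w1 = Av₀ = (2·1 + 2·1 + 3·1; 2·1 + 5·1 + 6·1; 3·1 + 6·1 + 7·1) = (7, 13, 16)
w2 = Aw1 = (2·7 + 2·13 + 3·16; 2·7 + 5·13 + 6·16; 3·7 + 6·13 + 7·16) = (88, 175, 211)
Aw2 = (1159, 2317, 2791)
w2·Aw2 = 88·1159 + 175·2317 + 211·2791 = 1096368; w2·w2 = 88·88 + 175·175 + 211·211 = 82890
λ ≈ 1096368/82890 = 13.22678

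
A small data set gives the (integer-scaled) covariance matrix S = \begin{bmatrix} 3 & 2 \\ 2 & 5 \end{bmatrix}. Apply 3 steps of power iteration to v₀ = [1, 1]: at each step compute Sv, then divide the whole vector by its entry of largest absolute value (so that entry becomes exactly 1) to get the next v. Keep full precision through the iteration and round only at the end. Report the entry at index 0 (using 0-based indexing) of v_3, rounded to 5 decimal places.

Sv0 = (5.000000, 7.000000); divide by 7.000000 → v1 = (0.714286, 1.000000)
Sv1 = (4.142857, 6.428571); divide by 6.428571 → v2 = (0.644444, 1.000000)
Sv2 = (3.933333, 6.288889); divide by 6.288889 → v3 = (0.625442, 1.000000)
Requested entry of v3: 177/283 = 0.62544

0.62544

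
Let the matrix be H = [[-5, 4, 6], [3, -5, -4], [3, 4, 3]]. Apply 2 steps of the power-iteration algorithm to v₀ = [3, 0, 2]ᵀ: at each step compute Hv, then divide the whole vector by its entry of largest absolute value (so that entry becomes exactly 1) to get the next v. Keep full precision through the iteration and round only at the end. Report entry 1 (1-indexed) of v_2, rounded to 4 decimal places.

Hv0 = (-3.00000, 1.00000, 15.00000); divide by 15.00000 → v1 = (-0.20000, 0.06667, 1.00000)
Hv1 = (7.26667, -4.93333, 2.66667); divide by 7.26667 → v2 = (1.00000, -0.67890, 0.36697)
Requested entry of v2: 109/109 = 1.0000

1.0000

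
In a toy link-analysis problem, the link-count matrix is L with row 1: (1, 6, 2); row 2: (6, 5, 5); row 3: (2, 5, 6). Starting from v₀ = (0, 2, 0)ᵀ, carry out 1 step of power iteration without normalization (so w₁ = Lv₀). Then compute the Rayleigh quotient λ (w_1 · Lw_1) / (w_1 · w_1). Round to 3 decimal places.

12.105

w1 = Lv₀ = (1·0 + 6·2 + 2·0; 6·0 + 5·2 + 5·0; 2·0 + 5·2 + 6·0) = (12, 10, 10)
Lw1 = (92, 172, 134)
w1·Lw1 = 12·92 + 10·172 + 10·134 = 4164; w1·w1 = 12·12 + 10·10 + 10·10 = 344
λ ≈ 4164/344 = 12.105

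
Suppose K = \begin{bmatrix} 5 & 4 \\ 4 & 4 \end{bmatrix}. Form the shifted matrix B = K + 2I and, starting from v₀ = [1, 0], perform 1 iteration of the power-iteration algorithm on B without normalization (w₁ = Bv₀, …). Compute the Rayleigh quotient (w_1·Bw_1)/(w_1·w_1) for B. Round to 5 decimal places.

B = K + 2I has rows (7, 4); (4, 6)
w1 = Bv₀ = (7·1 + 4·0; 4·1 + 6·0) = (7, 4)
Bw1 = (65, 52)
w1·Bw1 = 663; w1·w1 = 65; μ ≈ 663/65 = 10.20000

μ ≈ 10.20000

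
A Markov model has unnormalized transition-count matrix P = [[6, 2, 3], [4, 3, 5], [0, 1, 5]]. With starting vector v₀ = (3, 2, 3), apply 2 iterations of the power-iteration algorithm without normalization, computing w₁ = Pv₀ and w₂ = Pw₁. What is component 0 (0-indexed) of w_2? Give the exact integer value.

303

w1 = Pv₀ = (6·3 + 2·2 + 3·3; 4·3 + 3·2 + 5·3; 0·3 + 1·2 + 5·3) = (31, 33, 17)
w2 = Pw1 = (6·31 + 2·33 + 3·17; 4·31 + 3·33 + 5·17; 0·31 + 1·33 + 5·17) = (303, 308, 118)
The requested component of w2 is 303.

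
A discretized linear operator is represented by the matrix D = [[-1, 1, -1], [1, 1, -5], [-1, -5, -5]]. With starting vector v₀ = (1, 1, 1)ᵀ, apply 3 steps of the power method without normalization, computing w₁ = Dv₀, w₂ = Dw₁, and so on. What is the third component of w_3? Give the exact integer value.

-619

w1 = Dv₀ = ((-1)·1 + 1·1 + (-1)·1; 1·1 + 1·1 + (-5)·1; (-1)·1 + (-5)·1 + (-5)·1) = (-1, -3, -11)
w2 = Dw1 = ((-1)·(-1) + 1·(-3) + (-1)·(-11); 1·(-1) + 1·(-3) + (-5)·(-11); (-1)·(-1) + (-5)·(-3) + (-5)·(-11)) = (9, 51, 71)
w3 = Dw2 = (-29, -295, -619)
The requested component of w3 is -619.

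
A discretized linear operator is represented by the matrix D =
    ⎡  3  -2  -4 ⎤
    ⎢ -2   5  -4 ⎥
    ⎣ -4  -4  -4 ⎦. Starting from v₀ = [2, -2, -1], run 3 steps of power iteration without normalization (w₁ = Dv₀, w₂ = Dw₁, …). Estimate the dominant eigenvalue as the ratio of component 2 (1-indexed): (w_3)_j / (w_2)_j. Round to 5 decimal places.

λ ≈ 4.61702

w1 = Dv₀ = (3·2 + (-2)·(-2) + (-4)·(-1); (-2)·2 + 5·(-2) + (-4)·(-1); (-4)·2 + (-4)·(-2) + (-4)·(-1)) = (14, -10, 4)
w2 = Dw1 = (3·14 + (-2)·(-10) + (-4)·4; (-2)·14 + 5·(-10) + (-4)·4; (-4)·14 + (-4)·(-10) + (-4)·4) = (46, -94, -32)
w3 = Dw2 = (454, -434, 320)
Ratio at component: -434 / -94 = 4.61702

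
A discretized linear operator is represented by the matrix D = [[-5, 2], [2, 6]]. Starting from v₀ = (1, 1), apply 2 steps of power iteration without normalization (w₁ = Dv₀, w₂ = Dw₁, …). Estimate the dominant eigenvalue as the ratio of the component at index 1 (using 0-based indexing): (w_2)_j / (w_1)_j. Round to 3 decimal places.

λ ≈ 5.250

w1 = Dv₀ = (-3, 8)
w2 = Dw1 = (31, 42)
Ratio at component: 42 / 8 = 5.250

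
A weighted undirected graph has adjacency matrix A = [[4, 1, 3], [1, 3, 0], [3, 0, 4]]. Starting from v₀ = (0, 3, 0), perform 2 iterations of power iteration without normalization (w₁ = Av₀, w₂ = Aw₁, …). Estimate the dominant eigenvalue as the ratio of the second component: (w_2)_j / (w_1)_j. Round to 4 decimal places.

3.3333

w1 = Av₀ = (3, 9, 0)
w2 = Aw1 = (21, 30, 9)
Ratio at component: 30 / 9 = 3.3333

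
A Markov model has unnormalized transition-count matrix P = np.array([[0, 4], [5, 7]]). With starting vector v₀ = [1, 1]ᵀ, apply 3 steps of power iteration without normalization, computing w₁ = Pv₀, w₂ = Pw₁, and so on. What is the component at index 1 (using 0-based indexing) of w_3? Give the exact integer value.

w1 = Pv₀ = (0·1 + 4·1; 5·1 + 7·1) = (4, 12)
w2 = Pw1 = (0·4 + 4·12; 5·4 + 7·12) = (48, 104)
w3 = Pw2 = (416, 968)
The requested component of w3 is 968.

968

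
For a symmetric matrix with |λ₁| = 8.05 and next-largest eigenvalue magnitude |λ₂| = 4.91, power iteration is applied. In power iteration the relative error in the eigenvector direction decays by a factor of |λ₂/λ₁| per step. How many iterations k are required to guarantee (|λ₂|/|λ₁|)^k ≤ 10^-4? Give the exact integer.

|λ₂/λ₁| = 4.91/8.05 = 0.60994
Need k ≥ ln(10^-4) / ln(0.60994) = -9.2103 / -0.4944 ≈ 18.629
Smallest integer k satisfying the bound: 19

19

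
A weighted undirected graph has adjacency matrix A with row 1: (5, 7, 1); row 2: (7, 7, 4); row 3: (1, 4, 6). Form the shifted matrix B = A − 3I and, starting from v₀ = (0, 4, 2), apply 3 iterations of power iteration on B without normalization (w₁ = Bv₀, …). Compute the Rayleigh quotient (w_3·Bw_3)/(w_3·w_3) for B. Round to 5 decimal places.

11.64993

B = A − 3I has rows (2, 7, 1); (7, 4, 4); (1, 4, 3)
w1 = Bv₀ = (30, 24, 22)
w2 = Bw1 = (250, 394, 192)
w3 = Bw2 = (3450, 4094, 2402)
Bw3 = (37960, 50134, 27032)
w3·Bw3 = 401141460; w3·w3 = 34432940; μ ≈ 401141460/34432940 = 11.64993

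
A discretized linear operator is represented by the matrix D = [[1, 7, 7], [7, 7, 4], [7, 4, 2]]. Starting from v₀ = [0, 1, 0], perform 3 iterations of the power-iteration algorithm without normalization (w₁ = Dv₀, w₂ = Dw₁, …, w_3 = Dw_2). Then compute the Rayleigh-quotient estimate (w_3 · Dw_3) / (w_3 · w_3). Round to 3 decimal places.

w1 = Dv₀ = (1·0 + 7·1 + 7·0; 7·0 + 7·1 + 4·0; 7·0 + 4·1 + 2·0) = (7, 7, 4)
w2 = Dw1 = (1·7 + 7·7 + 7·4; 7·7 + 7·7 + 4·4; 7·7 + 4·7 + 2·4) = (84, 114, 85)
w3 = Dw2 = (1477, 1726, 1214)
Dw3 = (22057, 27277, 19671)
w3·Dw3 = 1477·22057 + 1726·27277 + 1214·19671 = 103538885; w3·w3 = 1477·1477 + 1726·1726 + 1214·1214 = 6634401
λ ≈ 103538885/6634401 = 15.606

15.606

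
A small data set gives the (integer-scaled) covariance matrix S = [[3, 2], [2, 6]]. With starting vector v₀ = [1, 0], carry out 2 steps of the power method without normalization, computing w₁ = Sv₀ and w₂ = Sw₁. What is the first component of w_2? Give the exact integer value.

13

w1 = Sv₀ = (3·1 + 2·0; 2·1 + 6·0) = (3, 2)
w2 = Sw1 = (3·3 + 2·2; 2·3 + 6·2) = (13, 18)
The requested component of w2 is 13.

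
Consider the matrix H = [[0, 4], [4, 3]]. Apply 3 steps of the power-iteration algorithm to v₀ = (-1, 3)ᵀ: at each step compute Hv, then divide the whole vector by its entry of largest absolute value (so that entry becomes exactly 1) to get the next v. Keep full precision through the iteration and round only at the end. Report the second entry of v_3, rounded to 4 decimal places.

1.0000

Hv0 = (12.00000, 5.00000); divide by 12.00000 → v1 = (1.00000, 0.41667)
Hv1 = (1.66667, 5.25000); divide by 5.25000 → v2 = (0.31746, 1.00000)
Hv2 = (4.00000, 4.26984); divide by 4.26984 → v3 = (0.93680, 1.00000)
Requested entry of v3: 269/269 = 1.0000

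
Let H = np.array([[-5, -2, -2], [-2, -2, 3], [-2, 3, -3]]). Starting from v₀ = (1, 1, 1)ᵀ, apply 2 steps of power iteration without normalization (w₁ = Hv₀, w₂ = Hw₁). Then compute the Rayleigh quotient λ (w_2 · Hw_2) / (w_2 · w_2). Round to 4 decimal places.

w1 = Hv₀ = (-9, -1, -2)
w2 = Hw1 = (51, 14, 21)
Hw2 = (-325, -67, -123)
w2·Hw2 = 51·(-325) + 14·(-67) + 21·(-123) = -20096; w2·w2 = 51·51 + 14·14 + 21·21 = 3238
λ ≈ -20096/3238 = -6.2063

-6.2063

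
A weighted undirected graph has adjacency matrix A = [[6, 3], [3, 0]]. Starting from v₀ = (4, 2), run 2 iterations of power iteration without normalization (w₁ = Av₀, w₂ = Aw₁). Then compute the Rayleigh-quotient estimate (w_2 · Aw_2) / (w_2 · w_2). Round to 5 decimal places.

w1 = Av₀ = (6·4 + 3·2; 3·4 + 0·2) = (30, 12)
w2 = Aw1 = (6·30 + 3·12; 3·30 + 0·12) = (216, 90)
Aw2 = (1566, 648)
w2·Aw2 = 216·1566 + 90·648 = 396576; w2·w2 = 216·216 + 90·90 = 54756
λ ≈ 396576/54756 = 7.24260

λ ≈ 7.24260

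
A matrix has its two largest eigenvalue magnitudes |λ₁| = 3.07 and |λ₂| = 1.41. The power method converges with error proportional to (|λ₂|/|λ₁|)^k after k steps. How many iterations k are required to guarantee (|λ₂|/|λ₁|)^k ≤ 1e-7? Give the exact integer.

|λ₂/λ₁| = 1.41/3.07 = 0.45928
Need k ≥ ln(1e-7) / ln(0.45928) = -16.1181 / -0.7781 ≈ 20.715
Smallest integer k satisfying the bound: 21

21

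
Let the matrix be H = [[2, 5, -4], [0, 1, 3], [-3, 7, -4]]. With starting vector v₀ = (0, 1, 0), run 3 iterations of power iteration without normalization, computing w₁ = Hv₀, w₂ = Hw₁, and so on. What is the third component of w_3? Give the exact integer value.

337

w1 = Hv₀ = (5, 1, 7)
w2 = Hw1 = (-13, 22, -36)
w3 = Hw2 = (228, -86, 337)
The requested component of w3 is 337.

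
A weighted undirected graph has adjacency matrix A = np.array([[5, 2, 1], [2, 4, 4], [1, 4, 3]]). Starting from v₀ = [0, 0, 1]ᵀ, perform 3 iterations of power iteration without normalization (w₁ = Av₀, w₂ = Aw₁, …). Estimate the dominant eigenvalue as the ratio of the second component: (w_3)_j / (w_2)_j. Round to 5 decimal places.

w1 = Av₀ = (5·0 + 2·0 + 1·1; 2·0 + 4·0 + 4·1; 1·0 + 4·0 + 3·1) = (1, 4, 3)
w2 = Aw1 = (5·1 + 2·4 + 1·3; 2·1 + 4·4 + 4·3; 1·1 + 4·4 + 3·3) = (16, 30, 26)
w3 = Aw2 = (166, 256, 214)
Ratio at component: 256 / 30 = 8.53333

8.53333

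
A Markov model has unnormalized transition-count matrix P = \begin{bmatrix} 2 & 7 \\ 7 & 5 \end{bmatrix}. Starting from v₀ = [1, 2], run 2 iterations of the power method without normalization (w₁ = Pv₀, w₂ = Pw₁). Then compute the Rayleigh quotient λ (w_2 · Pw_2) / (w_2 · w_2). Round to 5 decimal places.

w1 = Pv₀ = (16, 17)
w2 = Pw1 = (151, 197)
Pw2 = (1681, 2042)
w2·Pw2 = 151·1681 + 197·2042 = 656105; w2·w2 = 151·151 + 197·197 = 61610
λ ≈ 656105/61610 = 10.64933

10.64933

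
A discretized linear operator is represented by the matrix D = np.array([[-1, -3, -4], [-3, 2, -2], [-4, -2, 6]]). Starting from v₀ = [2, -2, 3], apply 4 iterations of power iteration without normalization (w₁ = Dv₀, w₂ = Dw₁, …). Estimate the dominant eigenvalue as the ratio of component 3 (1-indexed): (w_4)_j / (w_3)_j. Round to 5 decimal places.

8.78333

w1 = Dv₀ = (-8, -16, 14)
w2 = Dw1 = (0, -36, 148)
w3 = Dw2 = (-484, -368, 960)
w4 = Dw3 = (-2252, -1204, 8432)
Ratio at component: 8432 / 960 = 8.78333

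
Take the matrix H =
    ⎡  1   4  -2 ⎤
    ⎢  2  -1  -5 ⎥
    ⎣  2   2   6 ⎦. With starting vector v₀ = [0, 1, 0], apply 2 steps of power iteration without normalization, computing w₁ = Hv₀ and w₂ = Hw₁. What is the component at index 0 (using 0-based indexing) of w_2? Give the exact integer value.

-4

w1 = Hv₀ = (4, -1, 2)
w2 = Hw1 = (-4, -1, 18)
The requested component of w2 is -4.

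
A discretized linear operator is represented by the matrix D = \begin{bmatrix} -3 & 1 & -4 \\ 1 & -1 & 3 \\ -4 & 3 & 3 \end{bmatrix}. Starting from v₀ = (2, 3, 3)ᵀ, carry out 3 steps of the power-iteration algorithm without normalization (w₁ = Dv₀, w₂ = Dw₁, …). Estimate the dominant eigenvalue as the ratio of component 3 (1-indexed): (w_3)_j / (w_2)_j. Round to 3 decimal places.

w1 = Dv₀ = ((-3)·2 + 1·3 + (-4)·3; 1·2 + (-1)·3 + 3·3; (-4)·2 + 3·3 + 3·3) = (-15, 8, 10)
w2 = Dw1 = ((-3)·(-15) + 1·8 + (-4)·10; 1·(-15) + (-1)·8 + 3·10; (-4)·(-15) + 3·8 + 3·10) = (13, 7, 114)
w3 = Dw2 = (-488, 348, 311)
Ratio at component: 311 / 114 = 2.728

λ ≈ 2.728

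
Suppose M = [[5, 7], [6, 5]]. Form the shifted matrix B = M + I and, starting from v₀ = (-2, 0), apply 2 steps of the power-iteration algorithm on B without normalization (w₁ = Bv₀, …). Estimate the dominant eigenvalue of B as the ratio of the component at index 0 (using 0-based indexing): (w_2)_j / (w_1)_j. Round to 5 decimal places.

μ ≈ 13.00000

B = M + I has rows (6, 7); (6, 6)
w1 = Bv₀ = (6·(-2) + 7·0; 6·(-2) + 6·0) = (-12, -12)
w2 = Bw1 = (6·(-12) + 7·(-12); 6·(-12) + 6·(-12)) = (-156, -144)
Ratio: -156/-12 = 13.00000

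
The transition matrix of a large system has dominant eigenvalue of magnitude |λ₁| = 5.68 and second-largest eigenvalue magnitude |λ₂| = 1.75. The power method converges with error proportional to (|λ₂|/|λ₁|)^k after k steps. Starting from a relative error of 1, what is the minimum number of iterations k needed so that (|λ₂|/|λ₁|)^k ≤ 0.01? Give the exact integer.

|λ₂/λ₁| = 1.75/5.68 = 0.30810
Need k ≥ ln(0.01) / ln(0.30810) = -4.6052 / -1.1773 ≈ 3.912
Smallest integer k satisfying the bound: 4

4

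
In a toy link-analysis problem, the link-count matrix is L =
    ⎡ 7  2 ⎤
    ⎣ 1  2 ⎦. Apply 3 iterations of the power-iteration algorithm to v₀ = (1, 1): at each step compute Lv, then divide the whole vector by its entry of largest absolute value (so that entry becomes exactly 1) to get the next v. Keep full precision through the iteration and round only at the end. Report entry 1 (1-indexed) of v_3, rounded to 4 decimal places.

1.0000

Lv0 = (9.00000, 3.00000); divide by 9.00000 → v1 = (1.00000, 0.33333)
Lv1 = (7.66667, 1.66667); divide by 7.66667 → v2 = (1.00000, 0.21739)
Lv2 = (7.43478, 1.43478); divide by 7.43478 → v3 = (1.00000, 0.19298)
Requested entry of v3: 513/513 = 1.0000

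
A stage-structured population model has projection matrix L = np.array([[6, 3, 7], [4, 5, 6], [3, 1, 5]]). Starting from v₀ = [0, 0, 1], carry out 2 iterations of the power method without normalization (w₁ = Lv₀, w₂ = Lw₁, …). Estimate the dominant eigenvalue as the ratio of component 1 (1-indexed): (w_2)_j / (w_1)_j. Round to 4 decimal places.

w1 = Lv₀ = (7, 6, 5)
w2 = Lw1 = (95, 88, 52)
Ratio at component: 95 / 7 = 13.5714

λ ≈ 13.5714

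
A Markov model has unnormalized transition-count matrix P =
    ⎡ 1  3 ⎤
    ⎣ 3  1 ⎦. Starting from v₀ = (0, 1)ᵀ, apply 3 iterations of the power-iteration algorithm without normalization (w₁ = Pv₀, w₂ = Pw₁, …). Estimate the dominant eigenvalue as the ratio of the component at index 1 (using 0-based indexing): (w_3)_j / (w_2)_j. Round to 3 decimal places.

w1 = Pv₀ = (1·0 + 3·1; 3·0 + 1·1) = (3, 1)
w2 = Pw1 = (1·3 + 3·1; 3·3 + 1·1) = (6, 10)
w3 = Pw2 = (36, 28)
Ratio at component: 28 / 10 = 2.800

λ ≈ 2.800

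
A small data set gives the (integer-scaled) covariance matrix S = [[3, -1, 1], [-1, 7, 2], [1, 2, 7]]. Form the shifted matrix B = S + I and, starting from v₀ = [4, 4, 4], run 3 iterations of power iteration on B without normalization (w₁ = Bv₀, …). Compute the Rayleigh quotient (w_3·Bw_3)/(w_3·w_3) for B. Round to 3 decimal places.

9.965

B = S + I has rows (4, -1, 1); (-1, 8, 2); (1, 2, 8)
w1 = Bv₀ = (4·4 + (-1)·4 + 1·4; (-1)·4 + 8·4 + 2·4; 1·4 + 2·4 + 8·4) = (16, 36, 44)
w2 = Bw1 = (4·16 + (-1)·36 + 1·44; (-1)·16 + 8·36 + 2·44; 1·16 + 2·36 + 8·44) = (72, 360, 440)
w3 = Bw2 = (368, 3688, 4312)
Bw3 = (2096, 37760, 42240)
w3·Bw3 = 322169088; w3·w3 = 32330112; μ ≈ 322169088/32330112 = 9.965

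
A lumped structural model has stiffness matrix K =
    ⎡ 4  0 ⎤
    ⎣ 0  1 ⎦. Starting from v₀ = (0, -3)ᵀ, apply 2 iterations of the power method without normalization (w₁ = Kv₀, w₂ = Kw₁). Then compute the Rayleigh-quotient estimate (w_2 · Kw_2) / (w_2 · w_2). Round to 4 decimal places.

w1 = Kv₀ = (0, -3)
w2 = Kw1 = (0, -3)
Kw2 = (0, -3)
w2·Kw2 = 0·0 + (-3)·(-3) = 9; w2·w2 = 0·0 + (-3)·(-3) = 9
λ ≈ 9/9 = 1.0000

1.0000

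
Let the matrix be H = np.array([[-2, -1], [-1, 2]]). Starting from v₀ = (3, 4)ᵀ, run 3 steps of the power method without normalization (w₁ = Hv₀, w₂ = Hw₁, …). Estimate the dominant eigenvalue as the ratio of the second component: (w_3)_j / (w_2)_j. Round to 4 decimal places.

w1 = Hv₀ = (-10, 5)
w2 = Hw1 = (15, 20)
w3 = Hw2 = (-50, 25)
Ratio at component: 25 / 20 = 1.2500

λ ≈ 1.2500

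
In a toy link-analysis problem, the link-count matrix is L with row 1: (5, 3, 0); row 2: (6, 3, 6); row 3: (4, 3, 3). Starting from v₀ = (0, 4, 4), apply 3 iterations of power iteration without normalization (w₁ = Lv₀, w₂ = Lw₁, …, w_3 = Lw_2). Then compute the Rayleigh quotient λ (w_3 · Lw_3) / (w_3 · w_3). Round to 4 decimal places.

w1 = Lv₀ = (12, 36, 24)
w2 = Lw1 = (168, 324, 228)
w3 = Lw2 = (1812, 3348, 2328)
Lw3 = (19104, 34884, 24276)
w3·Lw3 = 1812·19104 + 3348·34884 + 2328·24276 = 207922608; w3·w3 = 1812·1812 + 3348·3348 + 2328·2328 = 19912032
λ ≈ 207922608/19912032 = 10.4421

10.4421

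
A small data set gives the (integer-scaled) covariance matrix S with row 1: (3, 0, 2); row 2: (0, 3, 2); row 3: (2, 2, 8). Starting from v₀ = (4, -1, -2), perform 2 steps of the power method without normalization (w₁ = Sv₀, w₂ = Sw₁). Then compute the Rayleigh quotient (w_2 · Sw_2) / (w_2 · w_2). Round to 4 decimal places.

w1 = Sv₀ = (3·4 + 0·(-1) + 2·(-2); 0·4 + 3·(-1) + 2·(-2); 2·4 + 2·(-1) + 8·(-2)) = (8, -7, -10)
w2 = Sw1 = (3·8 + 0·(-7) + 2·(-10); 0·8 + 3·(-7) + 2·(-10); 2·8 + 2·(-7) + 8·(-10)) = (4, -41, -78)
Sw2 = (-144, -279, -698)
w2·Sw2 = 4·(-144) + (-41)·(-279) + (-78)·(-698) = 65307; w2·w2 = 4·4 + (-41)·(-41) + (-78)·(-78) = 7781
λ ≈ 65307/7781 = 8.3931

λ ≈ 8.3931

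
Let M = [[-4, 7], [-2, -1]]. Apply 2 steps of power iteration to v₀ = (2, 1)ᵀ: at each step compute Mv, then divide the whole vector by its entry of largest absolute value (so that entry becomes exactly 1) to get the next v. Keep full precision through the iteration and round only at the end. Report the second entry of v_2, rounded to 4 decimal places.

Mv0 = (-1.00000, -5.00000); divide by -5.00000 → v1 = (0.20000, 1.00000)
Mv1 = (6.20000, -1.40000); divide by 6.20000 → v2 = (1.00000, -0.22581)
Requested entry of v2: 7/-31 = -0.2258

-0.2258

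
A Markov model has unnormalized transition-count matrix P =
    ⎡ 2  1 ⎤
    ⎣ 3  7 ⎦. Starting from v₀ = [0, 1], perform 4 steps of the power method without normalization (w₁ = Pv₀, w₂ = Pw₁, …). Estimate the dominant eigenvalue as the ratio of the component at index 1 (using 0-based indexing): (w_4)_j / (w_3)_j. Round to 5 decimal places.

7.53708

w1 = Pv₀ = (1, 7)
w2 = Pw1 = (9, 52)
w3 = Pw2 = (70, 391)
w4 = Pw3 = (531, 2947)
Ratio at component: 2947 / 391 = 7.53708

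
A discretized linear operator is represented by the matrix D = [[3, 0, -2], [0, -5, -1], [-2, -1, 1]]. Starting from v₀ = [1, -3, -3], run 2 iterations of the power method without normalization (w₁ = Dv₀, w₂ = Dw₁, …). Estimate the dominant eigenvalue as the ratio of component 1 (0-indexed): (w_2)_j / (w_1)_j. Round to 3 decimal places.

λ ≈ -4.889

w1 = Dv₀ = (3·1 + 0·(-3) + (-2)·(-3); 0·1 + (-5)·(-3) + (-1)·(-3); (-2)·1 + (-1)·(-3) + 1·(-3)) = (9, 18, -2)
w2 = Dw1 = (3·9 + 0·18 + (-2)·(-2); 0·9 + (-5)·18 + (-1)·(-2); (-2)·9 + (-1)·18 + 1·(-2)) = (31, -88, -38)
Ratio at component: -88 / 18 = -4.889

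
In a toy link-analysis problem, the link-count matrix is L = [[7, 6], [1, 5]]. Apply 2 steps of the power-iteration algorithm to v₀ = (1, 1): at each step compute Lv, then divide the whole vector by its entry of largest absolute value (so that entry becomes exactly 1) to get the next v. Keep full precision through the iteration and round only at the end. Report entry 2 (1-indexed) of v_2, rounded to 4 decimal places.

Lv0 = (13.00000, 6.00000); divide by 13.00000 → v1 = (1.00000, 0.46154)
Lv1 = (9.76923, 3.30769); divide by 9.76923 → v2 = (1.00000, 0.33858)
Requested entry of v2: 43/127 = 0.3386

0.3386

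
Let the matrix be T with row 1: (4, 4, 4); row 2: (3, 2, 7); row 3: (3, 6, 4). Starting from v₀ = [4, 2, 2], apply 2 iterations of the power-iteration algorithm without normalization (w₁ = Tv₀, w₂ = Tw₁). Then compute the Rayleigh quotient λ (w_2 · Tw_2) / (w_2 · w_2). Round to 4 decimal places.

λ ≈ 12.3976

w1 = Tv₀ = (4·4 + 4·2 + 4·2; 3·4 + 2·2 + 7·2; 3·4 + 6·2 + 4·2) = (32, 30, 32)
w2 = Tw1 = (4·32 + 4·30 + 4·32; 3·32 + 2·30 + 7·32; 3·32 + 6·30 + 4·32) = (376, 380, 404)
Tw2 = (4640, 4716, 5024)
w2·Tw2 = 376·4640 + 380·4716 + 404·5024 = 5566416; w2·w2 = 376·376 + 380·380 + 404·404 = 448992
λ ≈ 5566416/448992 = 12.3976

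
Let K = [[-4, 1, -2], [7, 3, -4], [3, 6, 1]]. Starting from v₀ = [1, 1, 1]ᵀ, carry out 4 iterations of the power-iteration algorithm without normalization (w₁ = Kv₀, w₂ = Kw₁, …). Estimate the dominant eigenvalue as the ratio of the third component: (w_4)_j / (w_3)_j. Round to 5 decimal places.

7.64505

w1 = Kv₀ = ((-4)·1 + 1·1 + (-2)·1; 7·1 + 3·1 + (-4)·1; 3·1 + 6·1 + 1·1) = (-5, 6, 10)
w2 = Kw1 = ((-4)·(-5) + 1·6 + (-2)·10; 7·(-5) + 3·6 + (-4)·10; 3·(-5) + 6·6 + 1·10) = (6, -57, 31)
w3 = Kw2 = (-143, -253, -293)
w4 = Kw3 = (905, -588, -2240)
Ratio at component: -2240 / -293 = 7.64505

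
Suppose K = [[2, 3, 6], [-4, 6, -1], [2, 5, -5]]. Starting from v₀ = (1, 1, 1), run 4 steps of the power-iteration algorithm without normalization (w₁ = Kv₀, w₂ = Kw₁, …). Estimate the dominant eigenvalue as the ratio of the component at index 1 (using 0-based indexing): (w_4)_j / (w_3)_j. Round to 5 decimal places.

w1 = Kv₀ = (11, 1, 2)
w2 = Kw1 = (37, -40, 17)
w3 = Kw2 = (56, -405, -211)
w4 = Kw3 = (-2369, -2443, -858)
Ratio at component: -2443 / -405 = 6.03210

6.03210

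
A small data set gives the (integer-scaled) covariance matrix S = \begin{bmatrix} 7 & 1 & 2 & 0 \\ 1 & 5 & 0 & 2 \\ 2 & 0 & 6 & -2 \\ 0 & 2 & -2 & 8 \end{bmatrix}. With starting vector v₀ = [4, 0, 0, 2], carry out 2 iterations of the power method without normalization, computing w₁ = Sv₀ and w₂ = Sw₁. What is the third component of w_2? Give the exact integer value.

48

w1 = Sv₀ = (7·4 + 1·0 + 2·0 + 0·2; 1·4 + 5·0 + 0·0 + 2·2; 2·4 + 0·0 + 6·0 + (-2)·2; 0·4 + 2·0 + (-2)·0 + 8·2) = (28, 8, 4, 16)
w2 = Sw1 = (7·28 + 1·8 + 2·4 + 0·16; 1·28 + 5·8 + 0·4 + 2·16; 2·28 + 0·8 + 6·4 + (-2)·16; 0·28 + 2·8 + (-2)·4 + 8·16) = (212, 100, 48, 136)
The requested component of w2 is 48.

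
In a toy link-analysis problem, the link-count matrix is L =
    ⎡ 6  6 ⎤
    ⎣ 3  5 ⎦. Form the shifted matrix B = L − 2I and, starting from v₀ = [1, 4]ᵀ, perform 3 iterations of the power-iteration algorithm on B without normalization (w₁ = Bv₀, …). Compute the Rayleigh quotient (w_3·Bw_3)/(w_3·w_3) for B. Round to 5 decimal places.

B = L − 2I has rows (4, 6); (3, 3)
w1 = Bv₀ = (28, 15)
w2 = Bw1 = (202, 129)
w3 = Bw2 = (1582, 993)
Bw3 = (12286, 7725)
w3·Bw3 = 27107377; w3·w3 = 3488773; μ ≈ 27107377/3488773 = 7.76989

μ ≈ 7.76989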